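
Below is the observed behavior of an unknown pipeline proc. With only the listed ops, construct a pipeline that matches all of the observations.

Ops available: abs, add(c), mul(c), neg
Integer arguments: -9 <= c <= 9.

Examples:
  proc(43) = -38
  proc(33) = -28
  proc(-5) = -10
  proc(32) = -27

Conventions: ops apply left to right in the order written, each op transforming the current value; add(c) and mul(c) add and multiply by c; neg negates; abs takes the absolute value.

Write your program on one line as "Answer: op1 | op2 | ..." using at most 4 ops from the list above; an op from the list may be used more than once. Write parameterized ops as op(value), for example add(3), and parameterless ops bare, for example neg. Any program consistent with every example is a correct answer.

add(-5) | abs | neg

Check, running the answer program on each example:
  43 -> 38 -> 38 -> -38
  33 -> 28 -> 28 -> -28
  -5 -> -10 -> 10 -> -10
  32 -> 27 -> 27 -> -27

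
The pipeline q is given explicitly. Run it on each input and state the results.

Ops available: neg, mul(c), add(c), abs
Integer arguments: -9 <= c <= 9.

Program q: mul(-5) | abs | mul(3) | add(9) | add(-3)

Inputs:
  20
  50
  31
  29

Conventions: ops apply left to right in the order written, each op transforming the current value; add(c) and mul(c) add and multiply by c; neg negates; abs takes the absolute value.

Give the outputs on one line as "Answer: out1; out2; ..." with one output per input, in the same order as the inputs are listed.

Execution, op by op:
  20 -> -100 -> 100 -> 300 -> 309 -> 306
  50 -> -250 -> 250 -> 750 -> 759 -> 756
  31 -> -155 -> 155 -> 465 -> 474 -> 471
  29 -> -145 -> 145 -> 435 -> 444 -> 441

306; 756; 471; 441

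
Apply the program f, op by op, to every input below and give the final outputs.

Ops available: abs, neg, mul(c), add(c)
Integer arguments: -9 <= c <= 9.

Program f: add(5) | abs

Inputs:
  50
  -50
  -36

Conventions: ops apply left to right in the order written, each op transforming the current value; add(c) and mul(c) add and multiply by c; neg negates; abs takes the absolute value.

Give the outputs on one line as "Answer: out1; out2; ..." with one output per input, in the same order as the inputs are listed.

Execution, op by op:
  50 -> 55 -> 55
  -50 -> -45 -> 45
  -36 -> -31 -> 31

55; 45; 31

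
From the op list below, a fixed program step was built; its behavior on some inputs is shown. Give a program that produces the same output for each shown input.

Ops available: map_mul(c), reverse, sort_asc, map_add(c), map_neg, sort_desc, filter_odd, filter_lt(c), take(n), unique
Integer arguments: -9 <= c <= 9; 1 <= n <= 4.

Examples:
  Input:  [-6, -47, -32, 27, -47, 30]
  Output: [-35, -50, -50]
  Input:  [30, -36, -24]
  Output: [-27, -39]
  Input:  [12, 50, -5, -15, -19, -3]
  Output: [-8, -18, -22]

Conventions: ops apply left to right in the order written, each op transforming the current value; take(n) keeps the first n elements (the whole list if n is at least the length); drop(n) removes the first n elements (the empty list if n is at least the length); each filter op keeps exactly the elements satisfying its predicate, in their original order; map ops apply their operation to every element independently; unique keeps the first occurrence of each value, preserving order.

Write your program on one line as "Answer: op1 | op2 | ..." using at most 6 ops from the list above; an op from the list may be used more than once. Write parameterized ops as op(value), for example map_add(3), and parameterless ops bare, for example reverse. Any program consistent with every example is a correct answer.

sort_asc | map_add(-3) | take(3) | reverse | filter_lt(4)

Check, running the answer program on each example:
  [-6, -47, -32, 27, -47, 30] -> [-47, -47, -32, -6, 27, 30] -> [-50, -50, -35, -9, 24, 27] -> [-50, -50, -35] -> [-35, -50, -50] -> [-35, -50, -50]
  [30, -36, -24] -> [-36, -24, 30] -> [-39, -27, 27] -> [-39, -27, 27] -> [27, -27, -39] -> [-27, -39]
  [12, 50, -5, -15, -19, -3] -> [-19, -15, -5, -3, 12, 50] -> [-22, -18, -8, -6, 9, 47] -> [-22, -18, -8] -> [-8, -18, -22] -> [-8, -18, -22]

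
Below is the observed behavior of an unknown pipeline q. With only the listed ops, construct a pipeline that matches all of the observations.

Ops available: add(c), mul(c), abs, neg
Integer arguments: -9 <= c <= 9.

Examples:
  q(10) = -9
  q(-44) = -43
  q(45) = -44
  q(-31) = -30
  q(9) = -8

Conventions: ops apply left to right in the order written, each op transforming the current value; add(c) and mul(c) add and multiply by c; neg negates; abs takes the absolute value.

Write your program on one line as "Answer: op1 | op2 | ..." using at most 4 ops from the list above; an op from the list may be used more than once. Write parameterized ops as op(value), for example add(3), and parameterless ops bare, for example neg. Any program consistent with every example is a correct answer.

neg | abs | add(-1) | neg

Check, running the answer program on each example:
  10 -> -10 -> 10 -> 9 -> -9
  -44 -> 44 -> 44 -> 43 -> -43
  45 -> -45 -> 45 -> 44 -> -44
  -31 -> 31 -> 31 -> 30 -> -30
  9 -> -9 -> 9 -> 8 -> -8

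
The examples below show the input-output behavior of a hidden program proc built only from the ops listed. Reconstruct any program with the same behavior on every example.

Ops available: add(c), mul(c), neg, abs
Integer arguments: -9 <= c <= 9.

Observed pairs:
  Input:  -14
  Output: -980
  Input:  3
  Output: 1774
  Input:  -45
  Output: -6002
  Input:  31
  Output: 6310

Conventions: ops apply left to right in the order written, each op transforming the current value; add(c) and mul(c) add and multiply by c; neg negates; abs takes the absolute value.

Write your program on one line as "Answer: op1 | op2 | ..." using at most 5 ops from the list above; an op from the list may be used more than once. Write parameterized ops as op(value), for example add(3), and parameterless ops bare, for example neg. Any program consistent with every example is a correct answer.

add(8) | mul(9) | mul(-9) | add(4) | mul(-2)

Check, running the answer program on each example:
  -14 -> -6 -> -54 -> 486 -> 490 -> -980
  3 -> 11 -> 99 -> -891 -> -887 -> 1774
  -45 -> -37 -> -333 -> 2997 -> 3001 -> -6002
  31 -> 39 -> 351 -> -3159 -> -3155 -> 6310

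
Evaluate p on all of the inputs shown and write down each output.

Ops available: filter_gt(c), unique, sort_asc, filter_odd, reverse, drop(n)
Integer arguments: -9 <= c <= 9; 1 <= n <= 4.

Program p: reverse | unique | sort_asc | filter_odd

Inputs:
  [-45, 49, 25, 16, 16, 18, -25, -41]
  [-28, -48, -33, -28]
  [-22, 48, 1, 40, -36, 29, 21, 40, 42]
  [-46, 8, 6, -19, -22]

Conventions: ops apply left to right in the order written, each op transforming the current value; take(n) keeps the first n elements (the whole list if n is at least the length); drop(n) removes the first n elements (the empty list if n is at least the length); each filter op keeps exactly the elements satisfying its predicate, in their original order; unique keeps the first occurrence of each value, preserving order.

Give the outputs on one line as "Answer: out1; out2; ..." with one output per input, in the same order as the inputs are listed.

[-45, -41, -25, 25, 49]; [-33]; [1, 21, 29]; [-19]

Execution, op by op:
  [-45, 49, 25, 16, 16, 18, -25, -41] -> [-41, -25, 18, 16, 16, 25, 49, -45] -> [-41, -25, 18, 16, 25, 49, -45] -> [-45, -41, -25, 16, 18, 25, 49] -> [-45, -41, -25, 25, 49]
  [-28, -48, -33, -28] -> [-28, -33, -48, -28] -> [-28, -33, -48] -> [-48, -33, -28] -> [-33]
  [-22, 48, 1, 40, -36, 29, 21, 40, 42] -> [42, 40, 21, 29, -36, 40, 1, 48, -22] -> [42, 40, 21, 29, -36, 1, 48, -22] -> [-36, -22, 1, 21, 29, 40, 42, 48] -> [1, 21, 29]
  [-46, 8, 6, -19, -22] -> [-22, -19, 6, 8, -46] -> [-22, -19, 6, 8, -46] -> [-46, -22, -19, 6, 8] -> [-19]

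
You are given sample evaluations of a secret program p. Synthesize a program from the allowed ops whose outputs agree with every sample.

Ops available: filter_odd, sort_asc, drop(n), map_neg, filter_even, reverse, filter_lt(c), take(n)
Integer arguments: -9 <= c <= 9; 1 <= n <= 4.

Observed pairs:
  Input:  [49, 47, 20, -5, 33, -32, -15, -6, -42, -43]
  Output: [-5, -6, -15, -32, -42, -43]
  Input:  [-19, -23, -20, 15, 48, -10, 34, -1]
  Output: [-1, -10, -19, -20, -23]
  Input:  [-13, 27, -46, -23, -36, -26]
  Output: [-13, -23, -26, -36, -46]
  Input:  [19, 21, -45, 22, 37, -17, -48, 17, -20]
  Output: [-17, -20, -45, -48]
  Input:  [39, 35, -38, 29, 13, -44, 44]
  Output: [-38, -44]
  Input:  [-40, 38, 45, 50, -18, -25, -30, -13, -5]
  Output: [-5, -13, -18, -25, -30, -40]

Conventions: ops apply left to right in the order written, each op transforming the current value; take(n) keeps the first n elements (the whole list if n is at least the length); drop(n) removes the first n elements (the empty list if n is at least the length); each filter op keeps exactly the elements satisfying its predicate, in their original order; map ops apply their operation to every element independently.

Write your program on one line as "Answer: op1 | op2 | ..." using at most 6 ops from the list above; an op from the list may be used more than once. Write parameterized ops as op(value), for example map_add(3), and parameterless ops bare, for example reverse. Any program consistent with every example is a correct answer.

sort_asc | map_neg | sort_asc | map_neg | filter_lt(2)

Check, running the answer program on each example:
  [49, 47, 20, -5, 33, -32, -15, -6, -42, -43] -> [-43, -42, -32, -15, -6, -5, 20, 33, 47, 49] -> [43, 42, 32, 15, 6, 5, -20, -33, -47, -49] -> [-49, -47, -33, -20, 5, 6, 15, 32, 42, 43] -> [49, 47, 33, 20, -5, -6, -15, -32, -42, -43] -> [-5, -6, -15, -32, -42, -43]
  [-19, -23, -20, 15, 48, -10, 34, -1] -> [-23, -20, -19, -10, -1, 15, 34, 48] -> [23, 20, 19, 10, 1, -15, -34, -48] -> [-48, -34, -15, 1, 10, 19, 20, 23] -> [48, 34, 15, -1, -10, -19, -20, -23] -> [-1, -10, -19, -20, -23]
  [-13, 27, -46, -23, -36, -26] -> [-46, -36, -26, -23, -13, 27] -> [46, 36, 26, 23, 13, -27] -> [-27, 13, 23, 26, 36, 46] -> [27, -13, -23, -26, -36, -46] -> [-13, -23, -26, -36, -46]
  [19, 21, -45, 22, 37, -17, -48, 17, -20] -> [-48, -45, -20, -17, 17, 19, 21, 22, 37] -> [48, 45, 20, 17, -17, -19, -21, -22, -37] -> [-37, -22, -21, -19, -17, 17, 20, 45, 48] -> [37, 22, 21, 19, 17, -17, -20, -45, -48] -> [-17, -20, -45, -48]
  [39, 35, -38, 29, 13, -44, 44] -> [-44, -38, 13, 29, 35, 39, 44] -> [44, 38, -13, -29, -35, -39, -44] -> [-44, -39, -35, -29, -13, 38, 44] -> [44, 39, 35, 29, 13, -38, -44] -> [-38, -44]
  [-40, 38, 45, 50, -18, -25, -30, -13, -5] -> [-40, -30, -25, -18, -13, -5, 38, 45, 50] -> [40, 30, 25, 18, 13, 5, -38, -45, -50] -> [-50, -45, -38, 5, 13, 18, 25, 30, 40] -> [50, 45, 38, -5, -13, -18, -25, -30, -40] -> [-5, -13, -18, -25, -30, -40]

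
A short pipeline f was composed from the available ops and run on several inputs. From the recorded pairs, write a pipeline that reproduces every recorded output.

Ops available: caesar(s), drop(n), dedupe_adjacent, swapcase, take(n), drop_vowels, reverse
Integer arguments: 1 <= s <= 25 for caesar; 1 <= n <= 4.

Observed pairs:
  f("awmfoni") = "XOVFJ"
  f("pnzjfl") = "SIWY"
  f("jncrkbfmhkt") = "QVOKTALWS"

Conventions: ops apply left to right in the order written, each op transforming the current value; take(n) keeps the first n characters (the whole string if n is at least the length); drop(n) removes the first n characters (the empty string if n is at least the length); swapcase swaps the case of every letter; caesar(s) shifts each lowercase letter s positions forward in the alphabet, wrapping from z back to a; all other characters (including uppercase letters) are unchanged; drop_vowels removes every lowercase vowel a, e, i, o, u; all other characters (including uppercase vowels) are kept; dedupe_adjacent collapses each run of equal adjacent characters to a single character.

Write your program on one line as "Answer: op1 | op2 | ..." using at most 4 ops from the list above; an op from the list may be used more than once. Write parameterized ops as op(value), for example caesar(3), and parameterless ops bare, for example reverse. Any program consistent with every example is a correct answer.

caesar(9) | swapcase | reverse | drop(2)

Check, running the answer program on each example:
  "awmfoni" -> "jfvoxwr" -> "JFVOXWR" -> "RWXOVFJ" -> "XOVFJ"
  "pnzjfl" -> "ywisou" -> "YWISOU" -> "UOSIWY" -> "SIWY"
  "jncrkbfmhkt" -> "swlatkovqtc" -> "SWLATKOVQTC" -> "CTQVOKTALWS" -> "QVOKTALWS"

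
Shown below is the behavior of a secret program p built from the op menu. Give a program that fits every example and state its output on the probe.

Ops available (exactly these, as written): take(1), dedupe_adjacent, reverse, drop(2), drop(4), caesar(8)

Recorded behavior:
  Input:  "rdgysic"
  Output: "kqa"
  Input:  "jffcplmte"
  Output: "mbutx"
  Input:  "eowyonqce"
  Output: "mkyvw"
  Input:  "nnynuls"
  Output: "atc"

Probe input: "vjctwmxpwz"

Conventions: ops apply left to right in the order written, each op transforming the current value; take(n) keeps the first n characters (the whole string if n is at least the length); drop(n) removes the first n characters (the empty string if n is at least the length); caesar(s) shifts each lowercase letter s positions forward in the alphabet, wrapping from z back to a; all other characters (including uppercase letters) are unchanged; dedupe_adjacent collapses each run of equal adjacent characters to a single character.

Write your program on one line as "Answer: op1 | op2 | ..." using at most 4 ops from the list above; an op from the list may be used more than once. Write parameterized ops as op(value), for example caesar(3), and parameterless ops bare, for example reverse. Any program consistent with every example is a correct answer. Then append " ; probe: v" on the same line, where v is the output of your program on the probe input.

drop(4) | caesar(8) | reverse ; probe: "hexfue"

Check, running the answer program on each example:
  "rdgysic" -> "sic" -> "aqk" -> "kqa"
  "jffcplmte" -> "plmte" -> "xtubm" -> "mbutx"
  "eowyonqce" -> "onqce" -> "wvykm" -> "mkyvw"
  "nnynuls" -> "uls" -> "cta" -> "atc"
  probe: "vjctwmxpwz" -> "wmxpwz" -> "eufxeh" -> "hexfue"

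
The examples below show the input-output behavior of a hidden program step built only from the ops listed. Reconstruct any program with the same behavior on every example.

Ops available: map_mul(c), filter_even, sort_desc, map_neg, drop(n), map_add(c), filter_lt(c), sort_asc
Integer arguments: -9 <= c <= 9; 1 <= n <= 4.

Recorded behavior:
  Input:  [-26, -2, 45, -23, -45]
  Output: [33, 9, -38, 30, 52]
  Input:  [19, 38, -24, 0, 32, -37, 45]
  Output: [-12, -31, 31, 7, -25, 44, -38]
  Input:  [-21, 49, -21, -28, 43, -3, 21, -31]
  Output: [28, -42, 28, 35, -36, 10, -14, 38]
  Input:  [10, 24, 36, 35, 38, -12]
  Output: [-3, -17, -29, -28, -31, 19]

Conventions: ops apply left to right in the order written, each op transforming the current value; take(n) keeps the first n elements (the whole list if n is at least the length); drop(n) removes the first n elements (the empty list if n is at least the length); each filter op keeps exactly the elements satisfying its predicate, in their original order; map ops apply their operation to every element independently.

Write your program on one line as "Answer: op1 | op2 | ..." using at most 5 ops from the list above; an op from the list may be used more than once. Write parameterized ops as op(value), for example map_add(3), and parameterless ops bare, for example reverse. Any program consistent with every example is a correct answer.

map_add(-6) | map_add(-6) | map_add(5) | map_neg

Check, running the answer program on each example:
  [-26, -2, 45, -23, -45] -> [-32, -8, 39, -29, -51] -> [-38, -14, 33, -35, -57] -> [-33, -9, 38, -30, -52] -> [33, 9, -38, 30, 52]
  [19, 38, -24, 0, 32, -37, 45] -> [13, 32, -30, -6, 26, -43, 39] -> [7, 26, -36, -12, 20, -49, 33] -> [12, 31, -31, -7, 25, -44, 38] -> [-12, -31, 31, 7, -25, 44, -38]
  [-21, 49, -21, -28, 43, -3, 21, -31] -> [-27, 43, -27, -34, 37, -9, 15, -37] -> [-33, 37, -33, -40, 31, -15, 9, -43] -> [-28, 42, -28, -35, 36, -10, 14, -38] -> [28, -42, 28, 35, -36, 10, -14, 38]
  [10, 24, 36, 35, 38, -12] -> [4, 18, 30, 29, 32, -18] -> [-2, 12, 24, 23, 26, -24] -> [3, 17, 29, 28, 31, -19] -> [-3, -17, -29, -28, -31, 19]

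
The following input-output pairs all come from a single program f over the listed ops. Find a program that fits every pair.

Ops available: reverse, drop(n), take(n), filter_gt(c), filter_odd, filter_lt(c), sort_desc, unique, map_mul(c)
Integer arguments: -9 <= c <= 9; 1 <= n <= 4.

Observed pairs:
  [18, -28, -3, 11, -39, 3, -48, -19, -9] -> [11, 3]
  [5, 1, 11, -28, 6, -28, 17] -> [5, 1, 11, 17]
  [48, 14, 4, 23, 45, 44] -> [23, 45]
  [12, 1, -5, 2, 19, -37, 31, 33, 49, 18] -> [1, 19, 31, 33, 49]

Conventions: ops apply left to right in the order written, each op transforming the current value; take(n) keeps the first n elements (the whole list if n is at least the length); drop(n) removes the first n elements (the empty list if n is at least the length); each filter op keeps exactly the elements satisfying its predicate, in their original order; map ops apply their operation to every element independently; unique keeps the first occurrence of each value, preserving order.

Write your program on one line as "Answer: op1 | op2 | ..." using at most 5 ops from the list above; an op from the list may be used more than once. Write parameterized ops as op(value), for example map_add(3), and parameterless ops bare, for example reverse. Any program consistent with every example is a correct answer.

unique | filter_odd | filter_gt(-6) | filter_gt(0)

Check, running the answer program on each example:
  [18, -28, -3, 11, -39, 3, -48, -19, -9] -> [18, -28, -3, 11, -39, 3, -48, -19, -9] -> [-3, 11, -39, 3, -19, -9] -> [-3, 11, 3] -> [11, 3]
  [5, 1, 11, -28, 6, -28, 17] -> [5, 1, 11, -28, 6, 17] -> [5, 1, 11, 17] -> [5, 1, 11, 17] -> [5, 1, 11, 17]
  [48, 14, 4, 23, 45, 44] -> [48, 14, 4, 23, 45, 44] -> [23, 45] -> [23, 45] -> [23, 45]
  [12, 1, -5, 2, 19, -37, 31, 33, 49, 18] -> [12, 1, -5, 2, 19, -37, 31, 33, 49, 18] -> [1, -5, 19, -37, 31, 33, 49] -> [1, -5, 19, 31, 33, 49] -> [1, 19, 31, 33, 49]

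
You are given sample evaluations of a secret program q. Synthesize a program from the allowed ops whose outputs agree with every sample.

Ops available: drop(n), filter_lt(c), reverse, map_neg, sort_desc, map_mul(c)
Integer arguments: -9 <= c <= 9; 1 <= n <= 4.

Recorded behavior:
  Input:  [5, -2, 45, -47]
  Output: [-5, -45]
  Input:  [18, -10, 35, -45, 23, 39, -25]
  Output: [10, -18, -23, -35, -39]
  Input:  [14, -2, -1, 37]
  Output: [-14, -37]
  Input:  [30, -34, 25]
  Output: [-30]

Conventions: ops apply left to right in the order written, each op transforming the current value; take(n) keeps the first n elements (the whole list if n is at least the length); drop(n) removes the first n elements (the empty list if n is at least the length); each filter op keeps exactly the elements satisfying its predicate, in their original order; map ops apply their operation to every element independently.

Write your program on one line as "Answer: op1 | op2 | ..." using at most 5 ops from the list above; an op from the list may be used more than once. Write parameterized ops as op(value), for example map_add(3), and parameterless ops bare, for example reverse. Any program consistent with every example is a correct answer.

sort_desc | map_neg | reverse | drop(2)

Check, running the answer program on each example:
  [5, -2, 45, -47] -> [45, 5, -2, -47] -> [-45, -5, 2, 47] -> [47, 2, -5, -45] -> [-5, -45]
  [18, -10, 35, -45, 23, 39, -25] -> [39, 35, 23, 18, -10, -25, -45] -> [-39, -35, -23, -18, 10, 25, 45] -> [45, 25, 10, -18, -23, -35, -39] -> [10, -18, -23, -35, -39]
  [14, -2, -1, 37] -> [37, 14, -1, -2] -> [-37, -14, 1, 2] -> [2, 1, -14, -37] -> [-14, -37]
  [30, -34, 25] -> [30, 25, -34] -> [-30, -25, 34] -> [34, -25, -30] -> [-30]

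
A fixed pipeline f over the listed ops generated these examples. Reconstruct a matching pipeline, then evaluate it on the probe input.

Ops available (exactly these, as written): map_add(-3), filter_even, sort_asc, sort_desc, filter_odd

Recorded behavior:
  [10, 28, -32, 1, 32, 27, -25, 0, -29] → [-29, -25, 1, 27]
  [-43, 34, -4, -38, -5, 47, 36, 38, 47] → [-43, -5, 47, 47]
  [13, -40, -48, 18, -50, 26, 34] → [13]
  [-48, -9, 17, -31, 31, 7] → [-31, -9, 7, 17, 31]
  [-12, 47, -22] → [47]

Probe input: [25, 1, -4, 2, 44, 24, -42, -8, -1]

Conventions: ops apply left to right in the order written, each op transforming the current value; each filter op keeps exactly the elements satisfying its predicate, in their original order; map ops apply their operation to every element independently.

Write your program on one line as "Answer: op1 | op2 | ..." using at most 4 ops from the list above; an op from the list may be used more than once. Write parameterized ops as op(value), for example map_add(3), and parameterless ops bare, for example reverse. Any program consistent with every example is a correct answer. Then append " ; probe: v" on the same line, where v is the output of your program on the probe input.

sort_desc | sort_asc | filter_odd ; probe: [-1, 1, 25]

Check, running the answer program on each example:
  [10, 28, -32, 1, 32, 27, -25, 0, -29] -> [32, 28, 27, 10, 1, 0, -25, -29, -32] -> [-32, -29, -25, 0, 1, 10, 27, 28, 32] -> [-29, -25, 1, 27]
  [-43, 34, -4, -38, -5, 47, 36, 38, 47] -> [47, 47, 38, 36, 34, -4, -5, -38, -43] -> [-43, -38, -5, -4, 34, 36, 38, 47, 47] -> [-43, -5, 47, 47]
  [13, -40, -48, 18, -50, 26, 34] -> [34, 26, 18, 13, -40, -48, -50] -> [-50, -48, -40, 13, 18, 26, 34] -> [13]
  [-48, -9, 17, -31, 31, 7] -> [31, 17, 7, -9, -31, -48] -> [-48, -31, -9, 7, 17, 31] -> [-31, -9, 7, 17, 31]
  [-12, 47, -22] -> [47, -12, -22] -> [-22, -12, 47] -> [47]
  probe: [25, 1, -4, 2, 44, 24, -42, -8, -1] -> [44, 25, 24, 2, 1, -1, -4, -8, -42] -> [-42, -8, -4, -1, 1, 2, 24, 25, 44] -> [-1, 1, 25]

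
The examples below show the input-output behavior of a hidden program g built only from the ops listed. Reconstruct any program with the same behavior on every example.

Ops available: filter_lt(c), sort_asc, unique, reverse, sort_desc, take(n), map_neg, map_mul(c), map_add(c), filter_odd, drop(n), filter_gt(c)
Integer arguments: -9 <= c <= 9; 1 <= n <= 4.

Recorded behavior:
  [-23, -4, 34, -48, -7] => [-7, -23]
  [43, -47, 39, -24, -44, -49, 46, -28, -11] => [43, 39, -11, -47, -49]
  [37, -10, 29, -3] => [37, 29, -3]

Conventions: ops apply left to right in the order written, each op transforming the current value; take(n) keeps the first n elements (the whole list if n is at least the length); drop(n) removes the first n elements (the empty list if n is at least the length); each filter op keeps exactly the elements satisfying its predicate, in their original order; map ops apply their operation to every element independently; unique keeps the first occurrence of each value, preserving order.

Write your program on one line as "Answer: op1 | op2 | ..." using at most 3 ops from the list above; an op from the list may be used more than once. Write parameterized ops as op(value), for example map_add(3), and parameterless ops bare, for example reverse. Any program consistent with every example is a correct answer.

sort_asc | filter_odd | sort_desc

Check, running the answer program on each example:
  [-23, -4, 34, -48, -7] -> [-48, -23, -7, -4, 34] -> [-23, -7] -> [-7, -23]
  [43, -47, 39, -24, -44, -49, 46, -28, -11] -> [-49, -47, -44, -28, -24, -11, 39, 43, 46] -> [-49, -47, -11, 39, 43] -> [43, 39, -11, -47, -49]
  [37, -10, 29, -3] -> [-10, -3, 29, 37] -> [-3, 29, 37] -> [37, 29, -3]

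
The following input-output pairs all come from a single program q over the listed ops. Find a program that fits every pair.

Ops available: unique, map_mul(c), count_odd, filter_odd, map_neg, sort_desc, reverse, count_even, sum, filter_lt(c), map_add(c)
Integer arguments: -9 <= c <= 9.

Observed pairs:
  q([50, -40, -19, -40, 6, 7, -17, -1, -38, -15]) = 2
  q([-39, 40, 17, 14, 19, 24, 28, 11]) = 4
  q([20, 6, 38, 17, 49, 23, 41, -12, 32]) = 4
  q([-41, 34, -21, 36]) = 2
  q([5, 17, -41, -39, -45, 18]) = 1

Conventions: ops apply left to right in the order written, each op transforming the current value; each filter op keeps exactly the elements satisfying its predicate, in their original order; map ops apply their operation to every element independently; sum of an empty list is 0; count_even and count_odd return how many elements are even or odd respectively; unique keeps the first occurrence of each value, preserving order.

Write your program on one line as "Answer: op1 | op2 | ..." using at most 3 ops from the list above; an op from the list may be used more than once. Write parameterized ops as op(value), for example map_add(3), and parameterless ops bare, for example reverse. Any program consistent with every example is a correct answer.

map_neg | filter_lt(-3) | count_even

Check, running the answer program on each example:
  [50, -40, -19, -40, 6, 7, -17, -1, -38, -15] -> [-50, 40, 19, 40, -6, -7, 17, 1, 38, 15] -> [-50, -6, -7] -> 2
  [-39, 40, 17, 14, 19, 24, 28, 11] -> [39, -40, -17, -14, -19, -24, -28, -11] -> [-40, -17, -14, -19, -24, -28, -11] -> 4
  [20, 6, 38, 17, 49, 23, 41, -12, 32] -> [-20, -6, -38, -17, -49, -23, -41, 12, -32] -> [-20, -6, -38, -17, -49, -23, -41, -32] -> 4
  [-41, 34, -21, 36] -> [41, -34, 21, -36] -> [-34, -36] -> 2
  [5, 17, -41, -39, -45, 18] -> [-5, -17, 41, 39, 45, -18] -> [-5, -17, -18] -> 1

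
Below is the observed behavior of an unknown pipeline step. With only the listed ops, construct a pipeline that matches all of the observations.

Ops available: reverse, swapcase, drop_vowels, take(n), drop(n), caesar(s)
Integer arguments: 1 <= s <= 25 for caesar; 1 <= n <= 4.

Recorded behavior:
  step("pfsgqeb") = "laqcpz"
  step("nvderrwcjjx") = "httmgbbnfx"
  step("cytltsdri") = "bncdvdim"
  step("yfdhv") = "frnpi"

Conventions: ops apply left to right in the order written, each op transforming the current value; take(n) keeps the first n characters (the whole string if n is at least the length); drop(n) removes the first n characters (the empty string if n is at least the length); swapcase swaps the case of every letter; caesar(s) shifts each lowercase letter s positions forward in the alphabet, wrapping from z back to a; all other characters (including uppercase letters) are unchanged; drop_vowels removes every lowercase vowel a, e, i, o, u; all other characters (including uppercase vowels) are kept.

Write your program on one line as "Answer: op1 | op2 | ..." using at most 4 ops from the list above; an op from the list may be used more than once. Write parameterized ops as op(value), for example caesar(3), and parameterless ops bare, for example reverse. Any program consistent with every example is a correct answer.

drop_vowels | reverse | caesar(10)

Check, running the answer program on each example:
  "pfsgqeb" -> "pfsgqb" -> "bqgsfp" -> "laqcpz"
  "nvderrwcjjx" -> "nvdrrwcjjx" -> "xjjcwrrdvn" -> "httmgbbnfx"
  "cytltsdri" -> "cytltsdr" -> "rdstltyc" -> "bncdvdim"
  "yfdhv" -> "yfdhv" -> "vhdfy" -> "frnpi"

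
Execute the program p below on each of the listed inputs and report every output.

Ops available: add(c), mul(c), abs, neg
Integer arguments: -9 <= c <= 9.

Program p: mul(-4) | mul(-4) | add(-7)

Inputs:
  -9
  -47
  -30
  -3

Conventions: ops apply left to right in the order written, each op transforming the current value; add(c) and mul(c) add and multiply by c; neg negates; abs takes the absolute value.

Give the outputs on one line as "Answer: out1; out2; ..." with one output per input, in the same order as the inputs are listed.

-151; -759; -487; -55

Execution, op by op:
  -9 -> 36 -> -144 -> -151
  -47 -> 188 -> -752 -> -759
  -30 -> 120 -> -480 -> -487
  -3 -> 12 -> -48 -> -55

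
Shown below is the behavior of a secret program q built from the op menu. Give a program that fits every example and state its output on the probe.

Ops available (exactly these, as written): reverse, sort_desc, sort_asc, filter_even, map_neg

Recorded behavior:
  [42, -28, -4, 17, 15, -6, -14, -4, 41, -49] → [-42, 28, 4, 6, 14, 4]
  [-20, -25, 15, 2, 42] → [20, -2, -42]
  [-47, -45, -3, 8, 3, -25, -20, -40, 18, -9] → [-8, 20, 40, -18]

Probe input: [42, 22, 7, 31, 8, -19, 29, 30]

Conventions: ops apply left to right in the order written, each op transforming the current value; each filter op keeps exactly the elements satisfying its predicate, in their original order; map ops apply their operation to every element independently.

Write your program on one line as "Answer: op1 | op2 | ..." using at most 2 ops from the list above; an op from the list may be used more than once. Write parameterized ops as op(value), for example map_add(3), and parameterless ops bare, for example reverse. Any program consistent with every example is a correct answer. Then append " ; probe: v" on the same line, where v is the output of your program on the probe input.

filter_even | map_neg ; probe: [-42, -22, -8, -30]

Check, running the answer program on each example:
  [42, -28, -4, 17, 15, -6, -14, -4, 41, -49] -> [42, -28, -4, -6, -14, -4] -> [-42, 28, 4, 6, 14, 4]
  [-20, -25, 15, 2, 42] -> [-20, 2, 42] -> [20, -2, -42]
  [-47, -45, -3, 8, 3, -25, -20, -40, 18, -9] -> [8, -20, -40, 18] -> [-8, 20, 40, -18]
  probe: [42, 22, 7, 31, 8, -19, 29, 30] -> [42, 22, 8, 30] -> [-42, -22, -8, -30]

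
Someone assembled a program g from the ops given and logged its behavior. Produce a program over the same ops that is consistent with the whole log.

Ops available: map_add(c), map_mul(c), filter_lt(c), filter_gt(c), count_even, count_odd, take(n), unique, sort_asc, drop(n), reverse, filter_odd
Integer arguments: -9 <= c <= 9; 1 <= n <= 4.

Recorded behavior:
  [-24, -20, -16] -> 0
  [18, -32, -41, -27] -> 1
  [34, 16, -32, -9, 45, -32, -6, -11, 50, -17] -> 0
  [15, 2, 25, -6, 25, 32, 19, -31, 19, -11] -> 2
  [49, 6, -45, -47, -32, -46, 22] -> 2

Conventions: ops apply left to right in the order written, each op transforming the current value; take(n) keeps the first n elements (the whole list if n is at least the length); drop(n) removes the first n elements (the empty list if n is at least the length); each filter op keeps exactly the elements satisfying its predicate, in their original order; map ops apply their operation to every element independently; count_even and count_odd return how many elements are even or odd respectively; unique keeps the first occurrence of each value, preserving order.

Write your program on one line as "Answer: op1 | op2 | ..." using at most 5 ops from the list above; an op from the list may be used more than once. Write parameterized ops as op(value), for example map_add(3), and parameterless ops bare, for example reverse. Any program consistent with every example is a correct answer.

take(3) | reverse | sort_asc | count_odd

Check, running the answer program on each example:
  [-24, -20, -16] -> [-24, -20, -16] -> [-16, -20, -24] -> [-24, -20, -16] -> 0
  [18, -32, -41, -27] -> [18, -32, -41] -> [-41, -32, 18] -> [-41, -32, 18] -> 1
  [34, 16, -32, -9, 45, -32, -6, -11, 50, -17] -> [34, 16, -32] -> [-32, 16, 34] -> [-32, 16, 34] -> 0
  [15, 2, 25, -6, 25, 32, 19, -31, 19, -11] -> [15, 2, 25] -> [25, 2, 15] -> [2, 15, 25] -> 2
  [49, 6, -45, -47, -32, -46, 22] -> [49, 6, -45] -> [-45, 6, 49] -> [-45, 6, 49] -> 2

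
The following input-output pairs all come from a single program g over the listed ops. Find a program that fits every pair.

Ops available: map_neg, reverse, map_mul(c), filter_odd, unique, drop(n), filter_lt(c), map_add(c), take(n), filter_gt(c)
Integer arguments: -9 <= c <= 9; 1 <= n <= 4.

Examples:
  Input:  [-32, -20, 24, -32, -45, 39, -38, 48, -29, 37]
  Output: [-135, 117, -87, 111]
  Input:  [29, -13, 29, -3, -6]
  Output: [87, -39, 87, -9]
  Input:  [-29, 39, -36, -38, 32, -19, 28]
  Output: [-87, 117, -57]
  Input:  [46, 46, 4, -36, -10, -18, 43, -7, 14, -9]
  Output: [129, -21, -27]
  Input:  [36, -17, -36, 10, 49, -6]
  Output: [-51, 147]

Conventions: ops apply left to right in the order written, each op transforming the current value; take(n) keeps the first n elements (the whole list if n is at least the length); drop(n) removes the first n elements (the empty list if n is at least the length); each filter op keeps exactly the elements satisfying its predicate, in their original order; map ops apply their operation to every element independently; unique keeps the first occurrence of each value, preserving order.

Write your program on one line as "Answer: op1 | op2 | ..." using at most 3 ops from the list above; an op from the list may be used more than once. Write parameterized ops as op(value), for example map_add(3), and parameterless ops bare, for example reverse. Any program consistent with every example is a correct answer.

filter_odd | map_mul(3)

Check, running the answer program on each example:
  [-32, -20, 24, -32, -45, 39, -38, 48, -29, 37] -> [-45, 39, -29, 37] -> [-135, 117, -87, 111]
  [29, -13, 29, -3, -6] -> [29, -13, 29, -3] -> [87, -39, 87, -9]
  [-29, 39, -36, -38, 32, -19, 28] -> [-29, 39, -19] -> [-87, 117, -57]
  [46, 46, 4, -36, -10, -18, 43, -7, 14, -9] -> [43, -7, -9] -> [129, -21, -27]
  [36, -17, -36, 10, 49, -6] -> [-17, 49] -> [-51, 147]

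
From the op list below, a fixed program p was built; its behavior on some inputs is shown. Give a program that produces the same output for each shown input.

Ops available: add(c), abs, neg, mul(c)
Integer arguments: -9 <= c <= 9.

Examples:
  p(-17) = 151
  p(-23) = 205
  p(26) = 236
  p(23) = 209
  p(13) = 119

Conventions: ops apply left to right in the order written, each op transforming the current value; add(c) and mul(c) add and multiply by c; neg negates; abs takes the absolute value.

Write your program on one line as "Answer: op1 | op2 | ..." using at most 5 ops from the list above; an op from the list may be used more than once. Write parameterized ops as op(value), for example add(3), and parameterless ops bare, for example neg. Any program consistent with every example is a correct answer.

neg | mul(-9) | add(-5) | add(7) | abs

Check, running the answer program on each example:
  -17 -> 17 -> -153 -> -158 -> -151 -> 151
  -23 -> 23 -> -207 -> -212 -> -205 -> 205
  26 -> -26 -> 234 -> 229 -> 236 -> 236
  23 -> -23 -> 207 -> 202 -> 209 -> 209
  13 -> -13 -> 117 -> 112 -> 119 -> 119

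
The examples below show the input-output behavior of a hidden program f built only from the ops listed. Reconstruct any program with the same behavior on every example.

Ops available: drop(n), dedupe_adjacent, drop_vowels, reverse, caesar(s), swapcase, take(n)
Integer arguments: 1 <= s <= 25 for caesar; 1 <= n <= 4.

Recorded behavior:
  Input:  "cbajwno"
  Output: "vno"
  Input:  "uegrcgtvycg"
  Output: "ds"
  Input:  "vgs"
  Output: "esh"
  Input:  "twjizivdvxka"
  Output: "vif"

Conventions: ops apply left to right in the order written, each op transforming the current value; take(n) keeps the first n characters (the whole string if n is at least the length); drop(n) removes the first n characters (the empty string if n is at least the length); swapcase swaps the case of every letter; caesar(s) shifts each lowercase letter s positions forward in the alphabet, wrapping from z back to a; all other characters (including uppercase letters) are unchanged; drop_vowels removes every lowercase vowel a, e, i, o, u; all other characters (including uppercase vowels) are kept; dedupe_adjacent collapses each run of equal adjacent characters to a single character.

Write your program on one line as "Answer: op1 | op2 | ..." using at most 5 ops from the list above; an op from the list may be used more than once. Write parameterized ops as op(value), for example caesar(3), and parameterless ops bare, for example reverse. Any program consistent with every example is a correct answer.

take(4) | reverse | drop_vowels | caesar(12)

Check, running the answer program on each example:
  "cbajwno" -> "cbaj" -> "jabc" -> "jbc" -> "vno"
  "uegrcgtvycg" -> "uegr" -> "rgeu" -> "rg" -> "ds"
  "vgs" -> "vgs" -> "sgv" -> "sgv" -> "esh"
  "twjizivdvxka" -> "twji" -> "ijwt" -> "jwt" -> "vif"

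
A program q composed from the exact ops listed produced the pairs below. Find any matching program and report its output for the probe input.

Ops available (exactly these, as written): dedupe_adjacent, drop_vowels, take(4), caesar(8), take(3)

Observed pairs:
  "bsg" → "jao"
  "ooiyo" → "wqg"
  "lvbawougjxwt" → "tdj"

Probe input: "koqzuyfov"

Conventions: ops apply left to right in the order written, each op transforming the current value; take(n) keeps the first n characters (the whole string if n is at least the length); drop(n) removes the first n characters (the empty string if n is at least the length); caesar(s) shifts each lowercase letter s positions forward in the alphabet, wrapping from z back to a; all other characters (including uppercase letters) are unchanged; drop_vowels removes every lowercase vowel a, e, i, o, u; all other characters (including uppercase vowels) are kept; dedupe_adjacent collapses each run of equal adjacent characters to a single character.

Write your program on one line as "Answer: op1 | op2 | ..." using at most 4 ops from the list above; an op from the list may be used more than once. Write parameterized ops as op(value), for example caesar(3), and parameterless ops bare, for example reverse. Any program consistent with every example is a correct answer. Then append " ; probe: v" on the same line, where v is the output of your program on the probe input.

dedupe_adjacent | caesar(8) | take(3) ; probe: "swy"

Check, running the answer program on each example:
  "bsg" -> "bsg" -> "jao" -> "jao"
  "ooiyo" -> "oiyo" -> "wqgw" -> "wqg"
  "lvbawougjxwt" -> "lvbawougjxwt" -> "tdjiewcorfeb" -> "tdj"
  probe: "koqzuyfov" -> "koqzuyfov" -> "swyhcgnwd" -> "swy"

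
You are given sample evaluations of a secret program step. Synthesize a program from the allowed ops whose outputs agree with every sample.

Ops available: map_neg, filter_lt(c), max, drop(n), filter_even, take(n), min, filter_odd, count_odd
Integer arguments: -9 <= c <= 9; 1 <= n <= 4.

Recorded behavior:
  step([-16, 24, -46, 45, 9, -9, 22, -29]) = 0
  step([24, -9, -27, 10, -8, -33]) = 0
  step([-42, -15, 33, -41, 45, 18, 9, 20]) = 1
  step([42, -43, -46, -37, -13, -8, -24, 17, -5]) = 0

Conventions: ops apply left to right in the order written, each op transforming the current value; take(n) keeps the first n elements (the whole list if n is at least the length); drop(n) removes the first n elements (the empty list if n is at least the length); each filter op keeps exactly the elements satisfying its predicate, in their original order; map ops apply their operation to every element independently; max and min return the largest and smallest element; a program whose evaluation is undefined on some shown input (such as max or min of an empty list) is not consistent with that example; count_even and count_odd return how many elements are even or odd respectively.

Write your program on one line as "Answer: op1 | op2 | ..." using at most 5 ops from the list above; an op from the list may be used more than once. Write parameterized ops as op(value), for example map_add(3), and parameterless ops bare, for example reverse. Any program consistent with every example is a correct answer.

take(3) | map_neg | drop(2) | filter_lt(-7) | count_odd

Check, running the answer program on each example:
  [-16, 24, -46, 45, 9, -9, 22, -29] -> [-16, 24, -46] -> [16, -24, 46] -> [46] -> [] -> 0
  [24, -9, -27, 10, -8, -33] -> [24, -9, -27] -> [-24, 9, 27] -> [27] -> [] -> 0
  [-42, -15, 33, -41, 45, 18, 9, 20] -> [-42, -15, 33] -> [42, 15, -33] -> [-33] -> [-33] -> 1
  [42, -43, -46, -37, -13, -8, -24, 17, -5] -> [42, -43, -46] -> [-42, 43, 46] -> [46] -> [] -> 0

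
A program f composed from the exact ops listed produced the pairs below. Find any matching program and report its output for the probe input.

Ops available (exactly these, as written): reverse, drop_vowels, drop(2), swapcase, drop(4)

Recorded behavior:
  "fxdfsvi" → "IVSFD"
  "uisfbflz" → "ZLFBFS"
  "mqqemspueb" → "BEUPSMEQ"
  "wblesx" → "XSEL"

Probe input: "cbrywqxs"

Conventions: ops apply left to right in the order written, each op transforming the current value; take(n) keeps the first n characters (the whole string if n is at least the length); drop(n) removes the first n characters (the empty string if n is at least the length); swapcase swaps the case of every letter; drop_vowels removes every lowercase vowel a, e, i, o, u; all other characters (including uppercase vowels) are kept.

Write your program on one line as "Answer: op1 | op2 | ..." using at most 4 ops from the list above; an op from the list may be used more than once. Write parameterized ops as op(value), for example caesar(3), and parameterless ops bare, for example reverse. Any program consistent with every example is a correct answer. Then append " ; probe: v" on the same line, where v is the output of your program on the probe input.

swapcase | drop(2) | reverse ; probe: "SXQWYR"

Check, running the answer program on each example:
  "fxdfsvi" -> "FXDFSVI" -> "DFSVI" -> "IVSFD"
  "uisfbflz" -> "UISFBFLZ" -> "SFBFLZ" -> "ZLFBFS"
  "mqqemspueb" -> "MQQEMSPUEB" -> "QEMSPUEB" -> "BEUPSMEQ"
  "wblesx" -> "WBLESX" -> "LESX" -> "XSEL"
  probe: "cbrywqxs" -> "CBRYWQXS" -> "RYWQXS" -> "SXQWYR"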